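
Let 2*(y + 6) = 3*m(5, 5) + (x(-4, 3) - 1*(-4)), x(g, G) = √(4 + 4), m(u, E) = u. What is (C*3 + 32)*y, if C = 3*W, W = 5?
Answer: 539/2 + 77*√2 ≈ 378.39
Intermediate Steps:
C = 15 (C = 3*5 = 15)
x(g, G) = 2*√2 (x(g, G) = √8 = 2*√2)
y = 7/2 + √2 (y = -6 + (3*5 + (2*√2 - 1*(-4)))/2 = -6 + (15 + (2*√2 + 4))/2 = -6 + (15 + (4 + 2*√2))/2 = -6 + (19 + 2*√2)/2 = -6 + (19/2 + √2) = 7/2 + √2 ≈ 4.9142)
(C*3 + 32)*y = (15*3 + 32)*(7/2 + √2) = (45 + 32)*(7/2 + √2) = 77*(7/2 + √2) = 539/2 + 77*√2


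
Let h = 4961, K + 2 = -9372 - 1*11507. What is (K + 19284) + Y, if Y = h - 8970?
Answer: -5606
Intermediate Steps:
K = -20881 (K = -2 + (-9372 - 1*11507) = -2 + (-9372 - 11507) = -2 - 20879 = -20881)
Y = -4009 (Y = 4961 - 8970 = -4009)
(K + 19284) + Y = (-20881 + 19284) - 4009 = -1597 - 4009 = -5606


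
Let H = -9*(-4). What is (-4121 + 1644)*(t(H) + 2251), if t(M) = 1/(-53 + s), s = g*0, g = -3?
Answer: -295511054/53 ≈ -5.5757e+6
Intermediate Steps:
H = 36
s = 0 (s = -3*0 = 0)
t(M) = -1/53 (t(M) = 1/(-53 + 0) = 1/(-53) = -1/53)
(-4121 + 1644)*(t(H) + 2251) = (-4121 + 1644)*(-1/53 + 2251) = -2477*119302/53 = -295511054/53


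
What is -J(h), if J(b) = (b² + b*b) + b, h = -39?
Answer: -3003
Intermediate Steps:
J(b) = b + 2*b² (J(b) = (b² + b²) + b = 2*b² + b = b + 2*b²)
-J(h) = -(-39)*(1 + 2*(-39)) = -(-39)*(1 - 78) = -(-39)*(-77) = -1*3003 = -3003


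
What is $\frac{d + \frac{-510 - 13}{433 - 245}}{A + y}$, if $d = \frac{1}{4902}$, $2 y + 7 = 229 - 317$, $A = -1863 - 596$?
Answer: $\frac{1281779}{1154965122} \approx 0.0011098$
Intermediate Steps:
$A = -2459$ ($A = -1863 - 596 = -2459$)
$y = - \frac{95}{2}$ ($y = - \frac{7}{2} + \frac{229 - 317}{2} = - \frac{7}{2} + \frac{1}{2} \left(-88\right) = - \frac{7}{2} - 44 = - \frac{95}{2} \approx -47.5$)
$d = \frac{1}{4902} \approx 0.000204$
$\frac{d + \frac{-510 - 13}{433 - 245}}{A + y} = \frac{\frac{1}{4902} + \frac{-510 - 13}{433 - 245}}{-2459 - \frac{95}{2}} = \frac{\frac{1}{4902} - \frac{523}{188}}{- \frac{5013}{2}} = \left(\frac{1}{4902} - \frac{523}{188}\right) \left(- \frac{2}{5013}\right) = \left(- \frac{1281779}{460788}\right) \left(- \frac{2}{5013}\right) = \frac{1281779}{1154965122}$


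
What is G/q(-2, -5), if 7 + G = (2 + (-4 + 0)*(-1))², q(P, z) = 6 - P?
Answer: 29/8 ≈ 3.6250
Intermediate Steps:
G = 29 (G = -7 + (2 + (-4 + 0)*(-1))² = -7 + (2 - 4*(-1))² = -7 + (2 + 4)² = -7 + 6² = -7 + 36 = 29)
G/q(-2, -5) = 29/(6 - 1*(-2)) = 29/(6 + 2) = 29/8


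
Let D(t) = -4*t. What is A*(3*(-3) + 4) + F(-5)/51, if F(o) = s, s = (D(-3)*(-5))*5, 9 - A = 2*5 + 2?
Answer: 155/17 ≈ 9.1176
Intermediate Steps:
A = -3 (A = 9 - (2*5 + 2) = 9 - (10 + 2) = 9 - 1*12 = 9 - 12 = -3)
s = -300 (s = (-4*(-3)*(-5))*5 = (12*(-5))*5 = -60*5 = -300)
F(o) = -300
A*(3*(-3) + 4) + F(-5)/51 = -3*(3*(-3) + 4) - 300/51 = -3*(-9 + 4) - 300*1/51 = -3*(-5) - 100/17 = 15 - 100/17 = 155/17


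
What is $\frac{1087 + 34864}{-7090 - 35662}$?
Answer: $- \frac{35951}{42752} \approx -0.84092$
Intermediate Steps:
$\frac{1087 + 34864}{-7090 - 35662} = \frac{35951}{-42752} = 35951 \left(- \frac{1}{42752}\right) = - \frac{35951}{42752}$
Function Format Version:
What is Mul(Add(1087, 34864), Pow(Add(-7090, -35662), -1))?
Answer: Rational(-35951, 42752) ≈ -0.84092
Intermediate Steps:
Mul(Add(1087, 34864), Pow(Add(-7090, -35662), -1)) = Mul(35951, Pow(-42752, -1)) = Mul(35951, Rational(-1, 42752)) = Rational(-35951, 42752)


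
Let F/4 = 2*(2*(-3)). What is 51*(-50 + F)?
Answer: -4998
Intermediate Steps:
F = -48 (F = 4*(2*(2*(-3))) = 4*(2*(-6)) = 4*(-12) = -48)
51*(-50 + F) = 51*(-50 - 48) = 51*(-98) = -4998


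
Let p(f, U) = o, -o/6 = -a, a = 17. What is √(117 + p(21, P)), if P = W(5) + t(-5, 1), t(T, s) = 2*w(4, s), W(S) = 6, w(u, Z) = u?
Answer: √219 ≈ 14.799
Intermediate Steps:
t(T, s) = 8 (t(T, s) = 2*4 = 8)
P = 14 (P = 6 + 8 = 14)
o = 102 (o = -(-6)*17 = -6*(-17) = 102)
p(f, U) = 102
√(117 + p(21, P)) = √(117 + 102) = √219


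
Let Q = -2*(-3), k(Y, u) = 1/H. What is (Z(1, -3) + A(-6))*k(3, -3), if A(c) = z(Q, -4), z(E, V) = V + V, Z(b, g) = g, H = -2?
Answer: 11/2 ≈ 5.5000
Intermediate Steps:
k(Y, u) = -½ (k(Y, u) = 1/(-2) = -½)
Q = 6
z(E, V) = 2*V
A(c) = -8 (A(c) = 2*(-4) = -8)
(Z(1, -3) + A(-6))*k(3, -3) = (-3 - 8)*(-½) = -11*(-½) = 11/2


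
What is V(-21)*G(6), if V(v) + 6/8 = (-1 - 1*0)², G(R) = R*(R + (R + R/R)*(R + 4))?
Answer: 114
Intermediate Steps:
G(R) = R*(R + (1 + R)*(4 + R)) (G(R) = R*(R + (R + 1)*(4 + R)) = R*(R + (1 + R)*(4 + R)))
V(v) = ¼ (V(v) = -¾ + (-1 - 1*0)² = -¾ + (-1 + 0)² = -¾ + (-1)² = -¾ + 1 = ¼)
V(-21)*G(6) = (6*(4 + 6² + 6*6))/4 = (6*(4 + 36 + 36))/4 = (6*76)/4 = (¼)*456 = 114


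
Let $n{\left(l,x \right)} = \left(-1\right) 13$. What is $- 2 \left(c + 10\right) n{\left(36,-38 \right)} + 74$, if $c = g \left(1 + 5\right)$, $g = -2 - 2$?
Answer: $-290$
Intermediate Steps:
$g = -4$
$n{\left(l,x \right)} = -13$
$c = -24$ ($c = - 4 \left(1 + 5\right) = \left(-4\right) 6 = -24$)
$- 2 \left(c + 10\right) n{\left(36,-38 \right)} + 74 = - 2 \left(-24 + 10\right) \left(-13\right) + 74 = \left(-2\right) \left(-14\right) \left(-13\right) + 74 = 28 \left(-13\right) + 74 = -364 + 74 = -290$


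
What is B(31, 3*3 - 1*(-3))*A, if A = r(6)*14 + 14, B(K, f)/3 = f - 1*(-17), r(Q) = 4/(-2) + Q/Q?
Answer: 0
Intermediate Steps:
r(Q) = -1 (r(Q) = 4*(-1/2) + 1 = -2 + 1 = -1)
B(K, f) = 51 + 3*f (B(K, f) = 3*(f - 1*(-17)) = 3*(f + 17) = 3*(17 + f) = 51 + 3*f)
A = 0 (A = -1*14 + 14 = -14 + 14 = 0)
B(31, 3*3 - 1*(-3))*A = (51 + 3*(3*3 - 1*(-3)))*0 = (51 + 3*(9 + 3))*0 = (51 + 3*12)*0 = (51 + 36)*0 = 87*0 = 0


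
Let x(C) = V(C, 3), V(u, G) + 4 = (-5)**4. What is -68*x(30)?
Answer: -42228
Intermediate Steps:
V(u, G) = 621 (V(u, G) = -4 + (-5)**4 = -4 + 625 = 621)
x(C) = 621
-68*x(30) = -68*621 = -42228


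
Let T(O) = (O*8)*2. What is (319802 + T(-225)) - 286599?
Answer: 29603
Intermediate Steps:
T(O) = 16*O (T(O) = (8*O)*2 = 16*O)
(319802 + T(-225)) - 286599 = (319802 + 16*(-225)) - 286599 = (319802 - 3600) - 286599 = 316202 - 286599 = 29603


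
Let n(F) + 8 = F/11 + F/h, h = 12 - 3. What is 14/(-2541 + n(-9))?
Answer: -154/28059 ≈ -0.0054884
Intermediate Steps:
h = 9
n(F) = -8 + 20*F/99 (n(F) = -8 + (F/11 + F/9) = -8 + 20*F/99)
14/(-2541 + n(-9)) = 14/(-2541 + (-8 + (20/99)*(-9))) = 14/(-2541 + (-8 - 20/11)) = 14/(-2541 - 108/11) = 14/(-28059/11) = 14*(-11/28059) = -154/28059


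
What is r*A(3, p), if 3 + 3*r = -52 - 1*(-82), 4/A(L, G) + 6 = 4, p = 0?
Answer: -18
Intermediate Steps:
A(L, G) = -2 (A(L, G) = 4/(-6 + 4) = 4/(-2) = 4*(-½) = -2)
r = 9 (r = -1 + (-52 - 1*(-82))/3 = -1 + (-52 + 82)/3 = -1 + (⅓)*30 = -1 + 10 = 9)
r*A(3, p) = 9*(-2) = -18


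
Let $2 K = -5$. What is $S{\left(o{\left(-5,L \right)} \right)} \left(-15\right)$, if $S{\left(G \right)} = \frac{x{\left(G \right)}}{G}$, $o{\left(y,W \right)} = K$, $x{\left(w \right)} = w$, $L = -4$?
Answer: $-15$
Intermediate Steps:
$K = - \frac{5}{2}$ ($K = \frac{1}{2} \left(-5\right) = - \frac{5}{2} \approx -2.5$)
$o{\left(y,W \right)} = - \frac{5}{2}$
$S{\left(G \right)} = 1$ ($S{\left(G \right)} = \frac{G}{G} = 1$)
$S{\left(o{\left(-5,L \right)} \right)} \left(-15\right) = 1 \left(-15\right) = -15$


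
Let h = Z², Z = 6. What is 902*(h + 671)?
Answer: 637714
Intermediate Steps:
h = 36 (h = 6² = 36)
902*(h + 671) = 902*(36 + 671) = 902*707 = 637714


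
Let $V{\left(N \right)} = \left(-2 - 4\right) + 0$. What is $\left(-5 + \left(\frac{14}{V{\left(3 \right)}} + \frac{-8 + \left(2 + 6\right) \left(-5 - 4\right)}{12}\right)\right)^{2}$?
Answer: $196$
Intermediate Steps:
$V{\left(N \right)} = -6$ ($V{\left(N \right)} = -6 + 0 = -6$)
$\left(-5 + \left(\frac{14}{V{\left(3 \right)}} + \frac{-8 + \left(2 + 6\right) \left(-5 - 4\right)}{12}\right)\right)^{2} = \left(-5 + \left(\frac{14}{-6} + \frac{-8 + \left(2 + 6\right) \left(-5 - 4\right)}{12}\right)\right)^{2} = \left(-5 + \left(14 \left(- \frac{1}{6}\right) + \left(-8 + 8 \left(-9\right)\right) \frac{1}{12}\right)\right)^{2} = \left(-5 + \left(- \frac{7}{3} + \left(-8 - 72\right) \frac{1}{12}\right)\right)^{2} = \left(-5 - 9\right)^{2} = \left(-14\right)^{2} = 196$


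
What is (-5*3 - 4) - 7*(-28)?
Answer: 177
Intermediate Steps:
(-5*3 - 4) - 7*(-28) = (-15 - 4) + 196 = -19 + 196 = 177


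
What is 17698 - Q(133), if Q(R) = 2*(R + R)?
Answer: 17166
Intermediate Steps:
Q(R) = 4*R (Q(R) = 2*(2*R) = 4*R)
17698 - Q(133) = 17698 - 4*133 = 17698 - 1*532 = 17698 - 532 = 17166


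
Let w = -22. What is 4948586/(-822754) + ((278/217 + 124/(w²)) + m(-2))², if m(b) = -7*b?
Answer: 66761189252560756/283615665267473 ≈ 235.39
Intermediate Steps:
4948586/(-822754) + ((278/217 + 124/(w²)) + m(-2))² = 4948586/(-822754) + ((278/217 + 124/((-22)²)) - 7*(-2))² = 4948586*(-1/822754) + ((278*(1/217) + 124/484) + 14)² = -2474293/411377 + ((278/217 + 124*(1/484)) + 14)² = -2474293/411377 + ((278/217 + 31/121) + 14)² = -2474293/411377 + (40365/26257 + 14)² = -2474293/411377 + (407963/26257)² = -2474293/411377 + 166433809369/689430049 = 66761189252560756/283615665267473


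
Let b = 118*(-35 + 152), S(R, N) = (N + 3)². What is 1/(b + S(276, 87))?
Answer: 1/21906 ≈ 4.5650e-5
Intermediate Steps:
S(R, N) = (3 + N)²
b = 13806 (b = 118*117 = 13806)
1/(b + S(276, 87)) = 1/(13806 + (3 + 87)²) = 1/(13806 + 90²) = 1/(13806 + 8100) = 1/21906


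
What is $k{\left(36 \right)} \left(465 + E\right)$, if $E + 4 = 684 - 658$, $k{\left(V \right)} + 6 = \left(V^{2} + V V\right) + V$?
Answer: $1276914$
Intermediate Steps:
$k{\left(V \right)} = -6 + V + 2 V^{2}$ ($k{\left(V \right)} = -6 + \left(\left(V^{2} + V V\right) + V\right) = -6 + \left(\left(V^{2} + V^{2}\right) + V\right) = -6 + \left(2 V^{2} + V\right) = -6 + \left(V + 2 V^{2}\right) = -6 + V + 2 V^{2}$)
$E = 22$ ($E = -4 + \left(684 - 658\right) = -4 + 26 = 22$)
$k{\left(36 \right)} \left(465 + E\right) = \left(-6 + 36 + 2 \cdot 36^{2}\right) \left(465 + 22\right) = \left(-6 + 36 + 2 \cdot 1296\right) 487 = \left(-6 + 36 + 2592\right) 487 = 2622 \cdot 487 = 1276914$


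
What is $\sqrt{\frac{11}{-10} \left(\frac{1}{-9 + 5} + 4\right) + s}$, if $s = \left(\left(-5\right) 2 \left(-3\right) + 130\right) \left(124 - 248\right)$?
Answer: $\frac{i \sqrt{317506}}{4} \approx 140.87 i$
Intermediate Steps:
$s = -19840$ ($s = \left(\left(-10\right) \left(-3\right) + 130\right) \left(-124\right) = \left(30 + 130\right) \left(-124\right) = 160 \left(-124\right) = -19840$)
$\sqrt{\frac{11}{-10} \left(\frac{1}{-9 + 5} + 4\right) + s} = \sqrt{\frac{11}{-10} \left(\frac{1}{-9 + 5} + 4\right) - 19840} = \sqrt{11 \left(- \frac{1}{10}\right) \left(\frac{1}{-4} + 4\right) - 19840} = \sqrt{- \frac{11 \left(- \frac{1}{4} + 4\right)}{10} - 19840} = \sqrt{\left(- \frac{11}{10}\right) \frac{15}{4} - 19840} = \sqrt{- \frac{33}{8} - 19840} = \sqrt{- \frac{158753}{8}} = \frac{i \sqrt{317506}}{4}$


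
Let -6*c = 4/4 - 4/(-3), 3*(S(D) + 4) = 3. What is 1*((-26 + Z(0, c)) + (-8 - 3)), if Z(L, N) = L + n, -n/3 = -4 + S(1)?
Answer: -16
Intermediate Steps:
S(D) = -3 (S(D) = -4 + (⅓)*3 = -4 + 1 = -3)
c = -7/18 (c = -(4/4 - 4/(-3))/6 = -(4*(¼) - 4*(-⅓))/6 = -(1 + 4/3)/6 = -⅙*7/3 = -7/18 ≈ -0.38889)
n = 21 (n = -3*(-4 - 3) = -3*(-7) = 21)
Z(L, N) = 21 + L (Z(L, N) = L + 21 = 21 + L)
1*((-26 + Z(0, c)) + (-8 - 3)) = 1*((-26 + (21 + 0)) + (-8 - 3)) = 1*((-26 + 21) - 11) = 1*(-5 - 11) = 1*(-16) = -16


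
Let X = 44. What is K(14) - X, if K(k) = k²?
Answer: 152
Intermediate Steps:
K(14) - X = 14² - 1*44 = 196 - 44 = 152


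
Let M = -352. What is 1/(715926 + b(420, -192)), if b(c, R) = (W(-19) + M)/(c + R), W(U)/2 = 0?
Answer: 57/40807694 ≈ 1.3968e-6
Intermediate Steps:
W(U) = 0 (W(U) = 2*0 = 0)
b(c, R) = -352/(R + c) (b(c, R) = (0 - 352)/(c + R) = -352/(R + c))
1/(715926 + b(420, -192)) = 1/(715926 - 352/(-192 + 420)) = 1/(715926 - 352/228) = 1/(715926 - 352*1/228) = 1/(715926 - 88/57) = 1/(40807694/57) = 57/40807694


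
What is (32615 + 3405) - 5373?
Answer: 30647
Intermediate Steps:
(32615 + 3405) - 5373 = 36020 - 5373 = 30647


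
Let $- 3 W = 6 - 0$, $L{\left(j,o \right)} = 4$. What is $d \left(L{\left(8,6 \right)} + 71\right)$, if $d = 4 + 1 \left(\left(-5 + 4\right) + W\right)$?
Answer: $75$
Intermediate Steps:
$W = -2$ ($W = - \frac{6 - 0}{3} = - \frac{6 + 0}{3} = \left(- \frac{1}{3}\right) 6 = -2$)
$d = 1$ ($d = 4 + 1 \left(\left(-5 + 4\right) - 2\right) = 4 + 1 \left(-1 - 2\right) = 4 + 1 \left(-3\right) = 4 - 3 = 1$)
$d \left(L{\left(8,6 \right)} + 71\right) = 1 \left(4 + 71\right) = 1 \cdot 75 = 75$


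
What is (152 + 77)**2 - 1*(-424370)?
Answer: 476811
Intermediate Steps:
(152 + 77)**2 - 1*(-424370) = 229**2 + 424370 = 52441 + 424370 = 476811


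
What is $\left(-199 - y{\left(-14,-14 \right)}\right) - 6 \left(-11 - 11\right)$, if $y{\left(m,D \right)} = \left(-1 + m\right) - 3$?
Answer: $-49$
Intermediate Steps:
$y{\left(m,D \right)} = -4 + m$
$\left(-199 - y{\left(-14,-14 \right)}\right) - 6 \left(-11 - 11\right) = \left(-199 - \left(-4 - 14\right)\right) - 6 \left(-11 - 11\right) = \left(-199 - -18\right) - -132 = \left(-199 + 18\right) + 132 = -181 + 132 = -49$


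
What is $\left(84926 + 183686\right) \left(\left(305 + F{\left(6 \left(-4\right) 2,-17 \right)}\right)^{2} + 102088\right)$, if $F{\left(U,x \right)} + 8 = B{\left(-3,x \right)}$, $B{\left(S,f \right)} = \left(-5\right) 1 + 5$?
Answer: $51116057764$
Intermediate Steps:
$B{\left(S,f \right)} = 0$ ($B{\left(S,f \right)} = -5 + 5 = 0$)
$F{\left(U,x \right)} = -8$ ($F{\left(U,x \right)} = -8 + 0 = -8$)
$\left(84926 + 183686\right) \left(\left(305 + F{\left(6 \left(-4\right) 2,-17 \right)}\right)^{2} + 102088\right) = \left(84926 + 183686\right) \left(\left(305 - 8\right)^{2} + 102088\right) = 268612 \left(297^{2} + 102088\right) = 268612 \left(88209 + 102088\right) = 268612 \cdot 190297 = 51116057764$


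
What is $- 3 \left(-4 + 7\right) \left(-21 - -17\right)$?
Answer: $36$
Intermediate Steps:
$- 3 \left(-4 + 7\right) \left(-21 - -17\right) = \left(-3\right) 3 \left(-21 + 17\right) = \left(-9\right) \left(-4\right) = 36$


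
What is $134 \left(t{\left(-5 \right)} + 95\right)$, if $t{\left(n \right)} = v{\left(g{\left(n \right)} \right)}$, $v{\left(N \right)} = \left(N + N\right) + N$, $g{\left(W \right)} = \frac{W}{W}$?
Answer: $13132$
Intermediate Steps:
$g{\left(W \right)} = 1$
$v{\left(N \right)} = 3 N$ ($v{\left(N \right)} = 2 N + N = 3 N$)
$t{\left(n \right)} = 3$ ($t{\left(n \right)} = 3 \cdot 1 = 3$)
$134 \left(t{\left(-5 \right)} + 95\right) = 134 \left(3 + 95\right) = 134 \cdot 98 = 13132$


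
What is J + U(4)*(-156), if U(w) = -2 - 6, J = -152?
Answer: 1096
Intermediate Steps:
U(w) = -8
J + U(4)*(-156) = -152 - 8*(-156) = -152 + 1248 = 1096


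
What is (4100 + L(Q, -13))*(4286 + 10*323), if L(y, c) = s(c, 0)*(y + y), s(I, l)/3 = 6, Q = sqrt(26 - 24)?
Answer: 30815600 + 270576*sqrt(2) ≈ 3.1198e+7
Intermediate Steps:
Q = sqrt(2) ≈ 1.4142
s(I, l) = 18 (s(I, l) = 3*6 = 18)
L(y, c) = 36*y (L(y, c) = 18*(y + y) = 18*(2*y) = 36*y)
(4100 + L(Q, -13))*(4286 + 10*323) = (4100 + 36*sqrt(2))*(4286 + 10*323) = (4100 + 36*sqrt(2))*(4286 + 3230) = (4100 + 36*sqrt(2))*7516 = 30815600 + 270576*sqrt(2)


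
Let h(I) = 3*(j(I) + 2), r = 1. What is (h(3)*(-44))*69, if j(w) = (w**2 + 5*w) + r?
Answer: -245916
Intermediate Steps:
j(w) = 1 + w**2 + 5*w (j(w) = (w**2 + 5*w) + 1 = 1 + w**2 + 5*w)
h(I) = 9 + 3*I**2 + 15*I (h(I) = 3*((1 + I**2 + 5*I) + 2) = 3*(3 + I**2 + 5*I) = 9 + 3*I**2 + 15*I)
(h(3)*(-44))*69 = ((9 + 3*3**2 + 15*3)*(-44))*69 = ((9 + 3*9 + 45)*(-44))*69 = ((9 + 27 + 45)*(-44))*69 = (81*(-44))*69 = -3564*69 = -245916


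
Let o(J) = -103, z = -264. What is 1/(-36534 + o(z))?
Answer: -1/36637 ≈ -2.7295e-5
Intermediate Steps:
1/(-36534 + o(z)) = 1/(-36534 - 103) = 1/(-36637) = -1/36637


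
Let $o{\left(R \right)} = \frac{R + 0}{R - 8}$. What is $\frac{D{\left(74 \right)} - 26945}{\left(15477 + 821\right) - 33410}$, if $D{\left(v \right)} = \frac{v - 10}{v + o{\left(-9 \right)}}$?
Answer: $\frac{11379409}{7226968} \approx 1.5746$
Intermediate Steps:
$o{\left(R \right)} = \frac{R}{-8 + R}$
$D{\left(v \right)} = \frac{-10 + v}{\frac{9}{17} + v}$ ($D{\left(v \right)} = \frac{v - 10}{v - \frac{9}{-8 - 9}} = \frac{-10 + v}{v - \frac{9}{-17}} = \frac{-10 + v}{v - - \frac{9}{17}} = \frac{-10 + v}{v + \frac{9}{17}} = \frac{-10 + v}{\frac{9}{17} + v}$)
$\frac{D{\left(74 \right)} - 26945}{\left(15477 + 821\right) - 33410} = \frac{\frac{17 \left(-10 + 74\right)}{9 + 17 \cdot 74} - 26945}{\left(15477 + 821\right) - 33410} = \frac{17 \frac{1}{9 + 1258} \cdot 64 - 26945}{16298 - 33410} = \frac{17 \cdot \frac{1}{1267} \cdot 64 - 26945}{16298 - 33410} = \frac{17 \cdot \frac{1}{1267} \cdot 64 - 26945}{-17112} = \left(\frac{1088}{1267} - 26945\right) \left(- \frac{1}{17112}\right) = \left(- \frac{34138227}{1267}\right) \left(- \frac{1}{17112}\right) = \frac{11379409}{7226968}$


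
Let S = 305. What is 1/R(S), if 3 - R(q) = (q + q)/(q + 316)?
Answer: 621/1253 ≈ 0.49561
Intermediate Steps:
R(q) = 3 - 2*q/(316 + q) (R(q) = 3 - (q + q)/(q + 316) = 3 - 2*q/(316 + q))
1/R(S) = 1/((948 + 305)/(316 + 305)) = 1/(1253/621) = 621/1253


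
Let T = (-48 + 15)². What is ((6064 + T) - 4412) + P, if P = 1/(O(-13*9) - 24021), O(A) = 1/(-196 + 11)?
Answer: 12180691341/4443886 ≈ 2741.0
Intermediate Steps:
O(A) = -1/185 (O(A) = 1/(-185) = -1/185)
T = 1089 (T = (-33)² = 1089)
P = -185/4443886 (P = 1/(-1/185 - 24021) = 1/(-4443886/185) = -185/4443886 ≈ -4.1630e-5)
((6064 + T) - 4412) + P = ((6064 + 1089) - 4412) - 185/4443886 = (7153 - 4412) - 185/4443886 = 2741 - 185/4443886 = 12180691341/4443886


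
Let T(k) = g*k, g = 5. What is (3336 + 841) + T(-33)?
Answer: 4012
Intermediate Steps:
T(k) = 5*k
(3336 + 841) + T(-33) = (3336 + 841) + 5*(-33) = 4177 - 165 = 4012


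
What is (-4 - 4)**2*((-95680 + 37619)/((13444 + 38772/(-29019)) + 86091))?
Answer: -35943939392/962789131 ≈ -37.333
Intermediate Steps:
(-4 - 4)**2*((-95680 + 37619)/((13444 + 38772/(-29019)) + 86091)) = (-8)**2*(-58061/((13444 + 38772*(-1/29019)) + 86091)) = 64*(-58061/((13444 - 12924/9673) + 86091)) = 64*(-58061/(130030888/9673 + 86091)) = 64*(-58061/962789131/9673) = 64*(-58061*9673/962789131) = 64*(-561624053/962789131) = -35943939392/962789131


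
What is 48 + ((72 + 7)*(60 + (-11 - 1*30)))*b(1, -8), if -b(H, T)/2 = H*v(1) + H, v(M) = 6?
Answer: -20966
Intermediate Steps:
b(H, T) = -14*H (b(H, T) = -2*(H*6 + H) = -2*(6*H + H) = -14*H)
48 + ((72 + 7)*(60 + (-11 - 1*30)))*b(1, -8) = 48 + ((72 + 7)*(60 + (-11 - 1*30)))*(-14*1) = 48 + (79*(60 + (-11 - 30)))*(-14) = 48 + (79*(60 - 41))*(-14) = 48 + (79*19)*(-14) = 48 + 1501*(-14) = 48 - 21014 = -20966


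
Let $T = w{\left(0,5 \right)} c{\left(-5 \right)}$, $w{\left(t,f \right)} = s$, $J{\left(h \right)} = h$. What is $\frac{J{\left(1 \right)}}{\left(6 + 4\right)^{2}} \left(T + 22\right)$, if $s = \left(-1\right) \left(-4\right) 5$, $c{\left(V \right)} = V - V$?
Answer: $\frac{11}{50} \approx 0.22$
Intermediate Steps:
$c{\left(V \right)} = 0$
$s = 20$ ($s = 4 \cdot 5 = 20$)
$w{\left(t,f \right)} = 20$
$T = 0$ ($T = 20 \cdot 0 = 0$)
$\frac{J{\left(1 \right)}}{\left(6 + 4\right)^{2}} \left(T + 22\right) = 1 \frac{1}{\left(6 + 4\right)^{2}} \left(0 + 22\right) = 1 \frac{1}{10^{2}} \cdot 22 = 1 \cdot \frac{1}{100} \cdot 22 = \frac{1}{100} \cdot 22 = \frac{11}{50}$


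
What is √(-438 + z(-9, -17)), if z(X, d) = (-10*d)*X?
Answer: 4*I*√123 ≈ 44.362*I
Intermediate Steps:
z(X, d) = -10*X*d
√(-438 + z(-9, -17)) = √(-438 - 10*(-9)*(-17)) = √(-438 - 1530) = √(-1968) = 4*I*√123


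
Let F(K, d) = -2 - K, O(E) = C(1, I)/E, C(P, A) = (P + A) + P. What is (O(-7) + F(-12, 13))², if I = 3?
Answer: 4225/49 ≈ 86.224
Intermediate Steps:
C(P, A) = A + 2*P (C(P, A) = (A + P) + P = A + 2*P)
O(E) = 5/E (O(E) = (3 + 2*1)/E = (3 + 2)/E = 5/E)
(O(-7) + F(-12, 13))² = (5/(-7) + (-2 - 1*(-12)))² = (5*(-⅐) + (-2 + 12))² = (-5/7 + 10)² = (65/7)² = 4225/49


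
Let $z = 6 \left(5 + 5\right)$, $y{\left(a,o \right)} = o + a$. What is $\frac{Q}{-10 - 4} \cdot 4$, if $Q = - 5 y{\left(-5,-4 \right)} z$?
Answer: $- \frac{5400}{7} \approx -771.43$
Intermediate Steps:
$y{\left(a,o \right)} = a + o$
$z = 60$ ($z = 6 \cdot 10 = 60$)
$Q = 2700$ ($Q = - 5 \left(-5 - 4\right) 60 = \left(-5\right) \left(-9\right) 60 = 45 \cdot 60 = 2700$)
$\frac{Q}{-10 - 4} \cdot 4 = \frac{2700}{-10 - 4} \cdot 4 = \frac{2700}{-14} \cdot 4 = 2700 \left(- \frac{1}{14}\right) 4 = \left(- \frac{1350}{7}\right) 4 = - \frac{5400}{7}$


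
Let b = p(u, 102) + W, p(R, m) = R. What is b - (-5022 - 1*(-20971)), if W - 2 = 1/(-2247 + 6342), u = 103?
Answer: -64881179/4095 ≈ -15844.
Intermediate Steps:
W = 8191/4095 (W = 2 + 1/(-2247 + 6342) = 2 + 1/4095 = 8191/4095 ≈ 2.0002)
b = 429976/4095 (b = 103 + 8191/4095 = 429976/4095 ≈ 105.00)
b - (-5022 - 1*(-20971)) = 429976/4095 - (-5022 - 1*(-20971)) = 429976/4095 - (-5022 + 20971) = 429976/4095 - 1*15949 = 429976/4095 - 15949 = -64881179/4095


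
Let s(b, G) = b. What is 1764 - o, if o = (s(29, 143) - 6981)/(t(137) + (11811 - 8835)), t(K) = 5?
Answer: 478676/271 ≈ 1766.3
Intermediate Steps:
o = -632/271 (o = (29 - 6981)/(5 + (11811 - 8835)) = -6952/(5 + 2976) = -6952/2981 = -6952*1/2981 = -632/271 ≈ -2.3321)
1764 - o = 1764 - 1*(-632/271) = 1764 + 632/271 = 478676/271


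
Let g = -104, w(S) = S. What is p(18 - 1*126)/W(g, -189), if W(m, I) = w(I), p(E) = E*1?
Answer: 4/7 ≈ 0.57143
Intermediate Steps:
p(E) = E
W(m, I) = I
p(18 - 1*126)/W(g, -189) = (18 - 1*126)/(-189) = (18 - 126)*(-1/189) = -108*(-1/189) = 4/7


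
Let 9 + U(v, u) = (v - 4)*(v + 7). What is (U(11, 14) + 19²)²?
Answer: 228484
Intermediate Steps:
U(v, u) = -9 + (-4 + v)*(7 + v) (U(v, u) = -9 + (v - 4)*(v + 7) = -9 + (-4 + v)*(7 + v))
(U(11, 14) + 19²)² = ((-37 + 11² + 3*11) + 19²)² = ((-37 + 121 + 33) + 361)² = (117 + 361)² = 478² = 228484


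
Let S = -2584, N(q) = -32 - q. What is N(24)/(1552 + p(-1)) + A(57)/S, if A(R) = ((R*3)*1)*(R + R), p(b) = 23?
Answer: -115969/15300 ≈ -7.5797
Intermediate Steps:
A(R) = 6*R² (A(R) = ((3*R)*1)*(2*R) = (3*R)*(2*R) = 6*R²)
N(24)/(1552 + p(-1)) + A(57)/S = (-32 - 1*24)/(1552 + 23) + (6*57²)/(-2584) = (-32 - 24)/1575 + (6*3249)*(-1/2584) = -56*1/1575 + 19494*(-1/2584) = -8/225 - 513/68 = -115969/15300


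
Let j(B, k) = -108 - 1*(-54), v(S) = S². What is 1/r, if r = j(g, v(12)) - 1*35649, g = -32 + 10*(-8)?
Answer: -1/35703 ≈ -2.8009e-5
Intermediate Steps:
g = -112 (g = -32 - 80 = -112)
j(B, k) = -54 (j(B, k) = -108 + 54 = -54)
r = -35703 (r = -54 - 1*35649 = -54 - 35649 = -35703)
1/r = 1/(-35703) = -1/35703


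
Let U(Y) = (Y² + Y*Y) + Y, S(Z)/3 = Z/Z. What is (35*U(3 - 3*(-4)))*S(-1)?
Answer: 48825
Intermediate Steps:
S(Z) = 3 (S(Z) = 3*(Z/Z) = 3*1 = 3)
U(Y) = Y + 2*Y² (U(Y) = (Y² + Y²) + Y = 2*Y² + Y = Y + 2*Y²)
(35*U(3 - 3*(-4)))*S(-1) = (35*((3 - 3*(-4))*(1 + 2*(3 - 3*(-4)))))*3 = (35*((3 - 1*(-12))*(1 + 2*(3 - 1*(-12)))))*3 = (35*((3 + 12)*(1 + 2*(3 + 12))))*3 = (35*(15*(1 + 2*15)))*3 = (35*(15*(1 + 30)))*3 = (35*(15*31))*3 = (35*465)*3 = 16275*3 = 48825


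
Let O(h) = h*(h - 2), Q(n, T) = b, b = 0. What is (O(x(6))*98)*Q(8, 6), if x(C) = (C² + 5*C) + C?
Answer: 0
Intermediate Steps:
Q(n, T) = 0
x(C) = C² + 6*C
O(h) = h*(-2 + h)
(O(x(6))*98)*Q(8, 6) = (((6*(6 + 6))*(-2 + 6*(6 + 6)))*98)*0 = (((6*12)*(-2 + 6*12))*98)*0 = ((72*(-2 + 72))*98)*0 = ((72*70)*98)*0 = (5040*98)*0 = 493920*0 = 0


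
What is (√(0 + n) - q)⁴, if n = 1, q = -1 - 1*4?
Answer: 1296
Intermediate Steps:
q = -5 (q = -1 - 4 = -5)
(√(0 + n) - q)⁴ = (√(0 + 1) - 1*(-5))⁴ = (√1 + 5)⁴ = (1 + 5)⁴ = 6⁴ = 1296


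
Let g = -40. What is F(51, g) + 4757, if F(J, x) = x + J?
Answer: 4768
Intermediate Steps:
F(J, x) = J + x
F(51, g) + 4757 = (51 - 40) + 4757 = 11 + 4757 = 4768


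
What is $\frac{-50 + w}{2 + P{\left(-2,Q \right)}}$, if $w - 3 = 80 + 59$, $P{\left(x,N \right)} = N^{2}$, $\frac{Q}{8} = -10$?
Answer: $\frac{46}{3201} \approx 0.014371$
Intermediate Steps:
$Q = -80$ ($Q = 8 \left(-10\right) = -80$)
$w = 142$ ($w = 3 + \left(80 + 59\right) = 3 + 139 = 142$)
$\frac{-50 + w}{2 + P{\left(-2,Q \right)}} = \frac{-50 + 142}{2 + \left(-80\right)^{2}} = \frac{1}{2 + 6400} \cdot 92 = \frac{1}{6402} \cdot 92 = \frac{46}{3201}$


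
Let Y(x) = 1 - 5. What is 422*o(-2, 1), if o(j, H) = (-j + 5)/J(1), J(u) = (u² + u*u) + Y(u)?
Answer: -1477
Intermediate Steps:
Y(x) = -4
J(u) = -4 + 2*u² (J(u) = (u² + u*u) - 4 = (u² + u²) - 4 = 2*u² - 4 = -4 + 2*u²)
o(j, H) = -5/2 + j/2 (o(j, H) = (-j + 5)/(-4 + 2*1²) = (5 - j)/(-4 + 2*1) = (5 - j)/(-4 + 2) = (5 - j)/(-2) = (5 - j)*(-½) = -5/2 + j/2)
422*o(-2, 1) = 422*(-5/2 + (½)*(-2)) = 422*(-5/2 - 1) = 422*(-7/2) = -1477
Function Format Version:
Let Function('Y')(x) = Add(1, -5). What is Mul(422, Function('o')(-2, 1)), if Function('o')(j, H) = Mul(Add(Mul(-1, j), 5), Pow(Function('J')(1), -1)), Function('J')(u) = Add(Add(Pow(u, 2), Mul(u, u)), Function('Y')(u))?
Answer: -1477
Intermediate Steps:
Function('Y')(x) = -4
Function('J')(u) = Add(-4, Mul(2, Pow(u, 2))) (Function('J')(u) = Add(Add(Pow(u, 2), Mul(u, u)), -4) = Add(Add(Pow(u, 2), Pow(u, 2)), -4) = Add(Mul(2, Pow(u, 2)), -4) = Add(-4, Mul(2, Pow(u, 2))))
Function('o')(j, H) = Add(Rational(-5, 2), Mul(Rational(1, 2), j)) (Function('o')(j, H) = Mul(Add(Mul(-1, j), 5), Pow(Add(-4, Mul(2, Pow(1, 2))), -1)) = Mul(Add(5, Mul(-1, j)), Pow(Add(-4, Mul(2, 1)), -1)) = Mul(Add(5, Mul(-1, j)), Pow(Add(-4, 2), -1)) = Mul(Add(5, Mul(-1, j)), Pow(-2, -1)) = Mul(Add(5, Mul(-1, j)), Rational(-1, 2)) = Add(Rational(-5, 2), Mul(Rational(1, 2), j)))
Mul(422, Function('o')(-2, 1)) = Mul(422, Add(Rational(-5, 2), Mul(Rational(1, 2), -2))) = Mul(422, Add(Rational(-5, 2), -1)) = Mul(422, Rational(-7, 2)) = -1477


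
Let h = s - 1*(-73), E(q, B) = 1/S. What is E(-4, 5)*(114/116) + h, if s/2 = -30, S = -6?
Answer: 1489/116 ≈ 12.836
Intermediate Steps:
s = -60 (s = 2*(-30) = -60)
E(q, B) = -⅙ (E(q, B) = 1/(-6) = -⅙)
h = 13 (h = -60 - 1*(-73) = -60 + 73 = 13)
E(-4, 5)*(114/116) + h = -19/116 + 13 = 1489/116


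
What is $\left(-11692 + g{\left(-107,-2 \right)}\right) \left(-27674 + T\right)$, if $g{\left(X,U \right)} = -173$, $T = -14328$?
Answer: $498353730$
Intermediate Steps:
$\left(-11692 + g{\left(-107,-2 \right)}\right) \left(-27674 + T\right) = \left(-11692 - 173\right) \left(-27674 - 14328\right) = \left(-11865\right) \left(-42002\right) = 498353730$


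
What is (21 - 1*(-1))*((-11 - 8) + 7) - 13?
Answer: -277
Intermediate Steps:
(21 - 1*(-1))*((-11 - 8) + 7) - 13 = (21 + 1)*(-19 + 7) - 13 = 22*(-12) - 13 = -264 - 13 = -277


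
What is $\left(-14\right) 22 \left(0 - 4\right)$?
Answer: $1232$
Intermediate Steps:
$\left(-14\right) 22 \left(0 - 4\right) = - 308 \left(0 - 4\right) = \left(-308\right) \left(-4\right) = 1232$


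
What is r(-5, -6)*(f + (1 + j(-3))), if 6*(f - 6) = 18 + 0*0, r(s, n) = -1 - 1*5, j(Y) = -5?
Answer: -30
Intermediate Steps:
r(s, n) = -6 (r(s, n) = -1 - 5 = -6)
f = 9 (f = 6 + (18 + 0*0)/6 = 6 + (18 + 0)/6 = 6 + (1/6)*18 = 6 + 3 = 9)
r(-5, -6)*(f + (1 + j(-3))) = -6*(9 + (1 - 5)) = -6*(9 - 4) = -6*5 = -30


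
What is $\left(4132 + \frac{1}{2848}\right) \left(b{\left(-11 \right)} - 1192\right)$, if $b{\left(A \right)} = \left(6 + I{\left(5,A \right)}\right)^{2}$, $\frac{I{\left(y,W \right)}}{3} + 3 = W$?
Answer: $\frac{152983181}{356} \approx 4.2973 \cdot 10^{5}$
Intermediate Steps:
$I{\left(y,W \right)} = -9 + 3 W$
$b{\left(A \right)} = \left(-3 + 3 A\right)^{2}$ ($b{\left(A \right)} = \left(6 + \left(-9 + 3 A\right)\right)^{2} = \left(-3 + 3 A\right)^{2}$)
$\left(4132 + \frac{1}{2848}\right) \left(b{\left(-11 \right)} - 1192\right) = \left(4132 + \frac{1}{2848}\right) \left(9 \left(-1 - 11\right)^{2} - 1192\right) = \left(4132 + \frac{1}{2848}\right) \left(9 \left(-12\right)^{2} - 1192\right) = \frac{11767937 \left(9 \cdot 144 - 1192\right)}{2848} = \frac{11767937 \left(1296 - 1192\right)}{2848} = \frac{11767937}{2848} \cdot 104 = \frac{152983181}{356}$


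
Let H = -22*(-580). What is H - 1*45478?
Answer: -32718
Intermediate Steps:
H = 12760
H - 1*45478 = 12760 - 1*45478 = 12760 - 45478 = -32718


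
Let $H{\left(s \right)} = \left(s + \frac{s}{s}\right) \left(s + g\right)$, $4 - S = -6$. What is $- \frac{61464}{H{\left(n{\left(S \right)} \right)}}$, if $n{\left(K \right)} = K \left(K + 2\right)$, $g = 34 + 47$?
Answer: $- \frac{20488}{8107} \approx -2.5272$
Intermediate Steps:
$g = 81$
$S = 10$ ($S = 4 - -6 = 4 + 6 = 10$)
$n{\left(K \right)} = K \left(2 + K\right)$
$H{\left(s \right)} = \left(1 + s\right) \left(81 + s\right)$ ($H{\left(s \right)} = \left(s + \frac{s}{s}\right) \left(s + 81\right) = \left(s + 1\right) \left(81 + s\right) = \left(1 + s\right) \left(81 + s\right)$)
$- \frac{61464}{H{\left(n{\left(S \right)} \right)}} = - \frac{61464}{81 + \left(10 \left(2 + 10\right)\right)^{2} + 82 \cdot 10 \left(2 + 10\right)} = - \frac{61464}{81 + \left(10 \cdot 12\right)^{2} + 82 \cdot 10 \cdot 12} = - \frac{61464}{81 + 120^{2} + 82 \cdot 120} = - \frac{61464}{81 + 14400 + 9840} = - \frac{61464}{24321} = \left(-61464\right) \frac{1}{24321} = - \frac{20488}{8107}$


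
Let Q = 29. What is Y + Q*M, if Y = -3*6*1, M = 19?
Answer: 533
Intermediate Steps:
Y = -18 (Y = -18*1 = -18)
Y + Q*M = -18 + 29*19 = -18 + 551 = 533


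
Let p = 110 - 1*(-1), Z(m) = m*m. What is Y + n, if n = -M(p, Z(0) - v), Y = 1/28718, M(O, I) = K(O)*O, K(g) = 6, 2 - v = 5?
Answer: -19126187/28718 ≈ -666.00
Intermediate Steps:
v = -3 (v = 2 - 1*5 = 2 - 5 = -3)
Z(m) = m**2
p = 111 (p = 110 + 1 = 111)
M(O, I) = 6*O
Y = 1/28718 ≈ 3.4821e-5
n = -666 (n = -6*111 = -1*666 = -666)
Y + n = 1/28718 - 666 = -19126187/28718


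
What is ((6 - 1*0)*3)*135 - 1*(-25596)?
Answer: 28026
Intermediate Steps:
((6 - 1*0)*3)*135 - 1*(-25596) = ((6 + 0)*3)*135 + 25596 = (6*3)*135 + 25596 = 18*135 + 25596 = 2430 + 25596 = 28026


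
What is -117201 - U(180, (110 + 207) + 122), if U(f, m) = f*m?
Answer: -196221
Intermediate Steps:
-117201 - U(180, (110 + 207) + 122) = -117201 - 180*((110 + 207) + 122) = -117201 - 180*(317 + 122) = -117201 - 180*439 = -117201 - 1*79020 = -117201 - 79020 = -196221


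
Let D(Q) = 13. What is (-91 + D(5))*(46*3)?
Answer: -10764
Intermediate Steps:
(-91 + D(5))*(46*3) = (-91 + 13)*(46*3) = -78*138 = -10764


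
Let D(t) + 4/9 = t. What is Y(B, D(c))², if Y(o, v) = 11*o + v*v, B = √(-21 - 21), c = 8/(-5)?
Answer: -20767736954/4100625 + 186208*I*√42/2025 ≈ -5064.5 + 595.93*I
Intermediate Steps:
c = -8/5 (c = 8*(-⅕) = -8/5 ≈ -1.6000)
B = I*√42 (B = √(-42) = I*√42 ≈ 6.4807*I)
D(t) = -4/9 + t
Y(o, v) = v² + 11*o (Y(o, v) = 11*o + v² = v² + 11*o)
Y(B, D(c))² = ((-4/9 - 8/5)² + 11*(I*√42))² = ((-92/45)² + 11*I*√42)² = (8464/2025 + 11*I*√42)²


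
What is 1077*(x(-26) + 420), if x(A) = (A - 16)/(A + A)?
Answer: 11783457/26 ≈ 4.5321e+5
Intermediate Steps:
x(A) = (-16 + A)/(2*A) (x(A) = (-16 + A)/((2*A)) = (-16 + A)*(1/(2*A)) = (-16 + A)/(2*A))
1077*(x(-26) + 420) = 1077*((½)*(-16 - 26)/(-26) + 420) = 1077*((½)*(-1/26)*(-42) + 420) = 1077*(21/26 + 420) = 1077*(10941/26) = 11783457/26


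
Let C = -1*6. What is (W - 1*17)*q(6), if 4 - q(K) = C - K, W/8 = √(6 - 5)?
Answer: -144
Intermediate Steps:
W = 8 (W = 8*√(6 - 5) = 8*√1 = 8*1 = 8)
C = -6
q(K) = 10 + K (q(K) = 4 - (-6 - K) = 4 + (6 + K) = 10 + K)
(W - 1*17)*q(6) = (8 - 1*17)*(10 + 6) = (8 - 17)*16 = -9*16 = -144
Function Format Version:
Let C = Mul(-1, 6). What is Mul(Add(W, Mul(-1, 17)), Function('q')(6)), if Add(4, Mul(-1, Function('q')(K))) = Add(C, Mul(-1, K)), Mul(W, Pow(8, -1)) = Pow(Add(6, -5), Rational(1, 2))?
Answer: -144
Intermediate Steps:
W = 8 (W = Mul(8, Pow(Add(6, -5), Rational(1, 2))) = Mul(8, Pow(1, Rational(1, 2))) = Mul(8, 1) = 8)
C = -6
Function('q')(K) = Add(10, K) (Function('q')(K) = Add(4, Mul(-1, Add(-6, Mul(-1, K)))) = Add(4, Add(6, K)) = Add(10, K))
Mul(Add(W, Mul(-1, 17)), Function('q')(6)) = Mul(Add(8, Mul(-1, 17)), Add(10, 6)) = Mul(Add(8, -17), 16) = Mul(-9, 16) = -144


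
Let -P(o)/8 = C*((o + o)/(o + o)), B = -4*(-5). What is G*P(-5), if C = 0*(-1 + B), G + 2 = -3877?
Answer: 0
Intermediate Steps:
B = 20
G = -3879 (G = -2 - 3877 = -3879)
C = 0 (C = 0*(-1 + 20) = 0*19 = 0)
P(o) = 0 (P(o) = -0*(o + o)/(o + o) = -0*(2*o)/((2*o)) = -0*(2*o)*(1/(2*o)) = -0 = -8*0 = 0)
G*P(-5) = -3879*0 = 0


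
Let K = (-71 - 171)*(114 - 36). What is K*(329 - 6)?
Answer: -6096948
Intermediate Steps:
K = -18876 (K = -242*78 = -18876)
K*(329 - 6) = -18876*(329 - 6) = -18876*323 = -6096948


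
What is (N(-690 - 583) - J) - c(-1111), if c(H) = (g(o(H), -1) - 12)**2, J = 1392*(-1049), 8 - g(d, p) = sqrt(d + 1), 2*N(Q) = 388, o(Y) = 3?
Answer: 1460366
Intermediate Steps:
N(Q) = 194 (N(Q) = (1/2)*388 = 194)
g(d, p) = 8 - sqrt(1 + d) (g(d, p) = 8 - sqrt(d + 1) = 8 - sqrt(1 + d))
J = -1460208
c(H) = 36 (c(H) = ((8 - sqrt(1 + 3)) - 12)**2 = ((8 - sqrt(4)) - 12)**2 = ((8 - 1*2) - 12)**2 = ((8 - 2) - 12)**2 = (6 - 12)**2 = (-6)**2 = 36)
(N(-690 - 583) - J) - c(-1111) = (194 - 1*(-1460208)) - 1*36 = (194 + 1460208) - 36 = 1460402 - 36 = 1460366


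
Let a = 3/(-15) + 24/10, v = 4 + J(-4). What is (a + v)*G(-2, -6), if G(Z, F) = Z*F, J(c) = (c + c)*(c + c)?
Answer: 4212/5 ≈ 842.40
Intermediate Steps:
J(c) = 4*c² (J(c) = (2*c)*(2*c) = 4*c²)
G(Z, F) = F*Z
v = 68 (v = 4 + 4*(-4)² = 4 + 4*16 = 4 + 64 = 68)
a = 11/5 (a = 3*(-1/15) + 24*(⅒) = -⅕ + 12/5 = 11/5 ≈ 2.2000)
(a + v)*G(-2, -6) = (11/5 + 68)*(-6*(-2)) = (351/5)*12 = 4212/5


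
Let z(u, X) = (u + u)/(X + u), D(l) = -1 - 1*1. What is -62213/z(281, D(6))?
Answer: -17357427/562 ≈ -30885.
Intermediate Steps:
D(l) = -2 (D(l) = -1 - 1 = -2)
z(u, X) = 2*u/(X + u) (z(u, X) = (2*u)/(X + u) = 2*u/(X + u))
-62213/z(281, D(6)) = -62213/(2*281/(-2 + 281)) = -62213/(2*281/279) = -62213/(2*281*(1/279)) = -62213/562/279 = -62213*279/562 = -17357427/562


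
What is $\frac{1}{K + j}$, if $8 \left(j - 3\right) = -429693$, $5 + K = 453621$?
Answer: $\frac{8}{3199259} \approx 2.5006 \cdot 10^{-6}$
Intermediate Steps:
$K = 453616$ ($K = -5 + 453621 = 453616$)
$j = - \frac{429669}{8}$ ($j = 3 + \frac{1}{8} \left(-429693\right) = 3 - \frac{429693}{8} = - \frac{429669}{8} \approx -53709.0$)
$\frac{1}{K + j} = \frac{1}{453616 - \frac{429669}{8}} = \frac{1}{\frac{3199259}{8}} = \frac{8}{3199259}$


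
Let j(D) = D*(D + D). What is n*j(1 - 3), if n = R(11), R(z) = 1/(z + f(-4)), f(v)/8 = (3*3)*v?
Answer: -8/277 ≈ -0.028881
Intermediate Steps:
f(v) = 72*v (f(v) = 8*((3*3)*v) = 8*(9*v) = 72*v)
R(z) = 1/(-288 + z) (R(z) = 1/(z + 72*(-4)) = 1/(z - 288) = 1/(-288 + z))
n = -1/277 (n = 1/(-288 + 11) = 1/(-277) = -1/277 ≈ -0.0036101)
j(D) = 2*D² (j(D) = D*(2*D) = 2*D²)
n*j(1 - 3) = -2*(1 - 3)²/277 = -2*(-2)²/277 = -2*4/277 = -1/277*8 = -8/277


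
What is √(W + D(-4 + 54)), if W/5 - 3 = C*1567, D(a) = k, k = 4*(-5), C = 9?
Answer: √70510 ≈ 265.54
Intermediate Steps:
k = -20
D(a) = -20
W = 70530 (W = 15 + 5*(9*1567) = 15 + 5*14103 = 15 + 70515 = 70530)
√(W + D(-4 + 54)) = √(70530 - 20) = √70510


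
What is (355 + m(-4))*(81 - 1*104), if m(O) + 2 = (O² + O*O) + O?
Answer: -8763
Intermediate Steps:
m(O) = -2 + O + 2*O² (m(O) = -2 + ((O² + O*O) + O) = -2 + ((O² + O²) + O) = -2 + (2*O² + O) = -2 + (O + 2*O²) = -2 + O + 2*O²)
(355 + m(-4))*(81 - 1*104) = (355 + (-2 - 4 + 2*(-4)²))*(81 - 1*104) = (355 + (-2 - 4 + 2*16))*(81 - 104) = (355 + (-2 - 4 + 32))*(-23) = (355 + 26)*(-23) = 381*(-23) = -8763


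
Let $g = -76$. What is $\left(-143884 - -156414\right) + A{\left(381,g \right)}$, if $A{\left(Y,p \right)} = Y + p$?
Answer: $12835$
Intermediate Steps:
$\left(-143884 - -156414\right) + A{\left(381,g \right)} = \left(-143884 - -156414\right) + \left(381 - 76\right) = \left(-143884 + 156414\right) + 305 = 12530 + 305 = 12835$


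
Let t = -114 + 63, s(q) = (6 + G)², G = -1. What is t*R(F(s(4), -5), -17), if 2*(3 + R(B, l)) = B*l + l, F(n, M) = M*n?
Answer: -53601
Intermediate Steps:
s(q) = 25 (s(q) = (6 - 1)² = 5² = 25)
t = -51
R(B, l) = -3 + l/2 + B*l/2 (R(B, l) = -3 + (B*l + l)/2 = -3 + (l + B*l)/2 = -3 + (l/2 + B*l/2) = -3 + l/2 + B*l/2)
t*R(F(s(4), -5), -17) = -51*(-3 + (½)*(-17) + (½)*(-5*25)*(-17)) = -51*(-3 - 17/2 + (½)*(-125)*(-17)) = -51*(-3 - 17/2 + 2125/2) = -51*1051 = -53601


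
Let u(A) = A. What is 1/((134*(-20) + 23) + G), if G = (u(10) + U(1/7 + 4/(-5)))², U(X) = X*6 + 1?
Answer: -1225/3193816 ≈ -0.00038355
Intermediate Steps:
U(X) = 1 + 6*X (U(X) = 6*X + 1 = 1 + 6*X)
G = 61009/1225 (G = (10 + (1 + 6*(1/7 + 4/(-5))))² = (10 + (1 + 6*(1*(⅐) + 4*(-⅕))))² = (10 + (1 + 6*(⅐ - ⅘)))² = (10 + (1 + 6*(-23/35)))² = (10 + (1 - 138/35))² = (10 - 103/35)² = (247/35)² = 61009/1225 ≈ 49.803)
1/((134*(-20) + 23) + G) = 1/((134*(-20) + 23) + 61009/1225) = 1/((-2680 + 23) + 61009/1225) = 1/(-2657 + 61009/1225) = 1/(-3193816/1225) = -1225/3193816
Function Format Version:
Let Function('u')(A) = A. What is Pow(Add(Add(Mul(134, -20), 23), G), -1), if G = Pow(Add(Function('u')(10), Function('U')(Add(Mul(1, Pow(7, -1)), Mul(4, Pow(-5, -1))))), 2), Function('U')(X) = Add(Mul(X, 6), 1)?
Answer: Rational(-1225, 3193816) ≈ -0.00038355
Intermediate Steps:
Function('U')(X) = Add(1, Mul(6, X)) (Function('U')(X) = Add(Mul(6, X), 1) = Add(1, Mul(6, X)))
G = Rational(61009, 1225) (G = Pow(Add(10, Add(1, Mul(6, Add(Mul(1, Pow(7, -1)), Mul(4, Pow(-5, -1)))))), 2) = Pow(Add(10, Add(1, Mul(6, Add(Mul(1, Rational(1, 7)), Mul(4, Rational(-1, 5)))))), 2) = Pow(Add(10, Add(1, Mul(6, Add(Rational(1, 7), Rational(-4, 5))))), 2) = Pow(Add(10, Add(1, Mul(6, Rational(-23, 35)))), 2) = Pow(Add(10, Add(1, Rational(-138, 35))), 2) = Pow(Add(10, Rational(-103, 35)), 2) = Pow(Rational(247, 35), 2) = Rational(61009, 1225) ≈ 49.803)
Pow(Add(Add(Mul(134, -20), 23), G), -1) = Pow(Add(Add(Mul(134, -20), 23), Rational(61009, 1225)), -1) = Pow(Add(Add(-2680, 23), Rational(61009, 1225)), -1) = Pow(Add(-2657, Rational(61009, 1225)), -1) = Pow(Rational(-3193816, 1225), -1) = Rational(-1225, 3193816)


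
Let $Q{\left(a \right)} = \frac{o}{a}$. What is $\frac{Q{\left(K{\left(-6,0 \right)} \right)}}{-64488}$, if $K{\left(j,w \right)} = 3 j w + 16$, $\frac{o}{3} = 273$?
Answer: $- \frac{273}{343936} \approx -0.00079375$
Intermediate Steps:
$o = 819$ ($o = 3 \cdot 273 = 819$)
$K{\left(j,w \right)} = 16 + 3 j w$ ($K{\left(j,w \right)} = 3 j w + 16 = 16 + 3 j w$)
$Q{\left(a \right)} = \frac{819}{a}$
$\frac{Q{\left(K{\left(-6,0 \right)} \right)}}{-64488} = \frac{819 \frac{1}{16 + 3 \left(-6\right) 0}}{-64488} = \frac{819}{16 + 0} \left(- \frac{1}{64488}\right) = \frac{819}{16} \left(- \frac{1}{64488}\right) = - \frac{273}{343936}$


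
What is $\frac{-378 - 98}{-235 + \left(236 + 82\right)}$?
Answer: $- \frac{476}{83} \approx -5.7349$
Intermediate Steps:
$\frac{-378 - 98}{-235 + \left(236 + 82\right)} = - \frac{476}{-235 + 318} = - \frac{476}{83}$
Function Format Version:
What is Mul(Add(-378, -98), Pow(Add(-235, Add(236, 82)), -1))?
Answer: Rational(-476, 83) ≈ -5.7349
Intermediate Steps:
Mul(Add(-378, -98), Pow(Add(-235, Add(236, 82)), -1)) = Mul(-476, Pow(Add(-235, 318), -1)) = Mul(-476, Pow(83, -1)) = Mul(-476, Rational(1, 83)) = Rational(-476, 83)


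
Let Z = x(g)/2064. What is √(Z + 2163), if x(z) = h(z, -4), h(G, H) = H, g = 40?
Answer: √143977803/258 ≈ 46.508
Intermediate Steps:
x(z) = -4
Z = -1/516 (Z = -4/2064 = -4*1/2064 = -1/516 ≈ -0.0019380)
√(Z + 2163) = √(-1/516 + 2163) = √(1116107/516) = √143977803/258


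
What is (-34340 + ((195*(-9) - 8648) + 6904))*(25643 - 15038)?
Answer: -401282595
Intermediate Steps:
(-34340 + ((195*(-9) - 8648) + 6904))*(25643 - 15038) = (-34340 + ((-1755 - 8648) + 6904))*10605 = (-34340 + (-10403 + 6904))*10605 = (-34340 - 3499)*10605 = -37839*10605 = -401282595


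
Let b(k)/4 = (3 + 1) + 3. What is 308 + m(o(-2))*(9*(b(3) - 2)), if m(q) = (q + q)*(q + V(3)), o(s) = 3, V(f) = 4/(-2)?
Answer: 1712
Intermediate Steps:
b(k) = 28 (b(k) = 4*((3 + 1) + 3) = 4*(4 + 3) = 4*7 = 28)
V(f) = -2 (V(f) = 4*(-½) = -2)
m(q) = 2*q*(-2 + q) (m(q) = (q + q)*(q - 2) = (2*q)*(-2 + q) = 2*q*(-2 + q))
308 + m(o(-2))*(9*(b(3) - 2)) = 308 + (2*3*(-2 + 3))*(9*(28 - 2)) = 308 + (2*3*1)*(9*26) = 308 + 6*234 = 308 + 1404 = 1712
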